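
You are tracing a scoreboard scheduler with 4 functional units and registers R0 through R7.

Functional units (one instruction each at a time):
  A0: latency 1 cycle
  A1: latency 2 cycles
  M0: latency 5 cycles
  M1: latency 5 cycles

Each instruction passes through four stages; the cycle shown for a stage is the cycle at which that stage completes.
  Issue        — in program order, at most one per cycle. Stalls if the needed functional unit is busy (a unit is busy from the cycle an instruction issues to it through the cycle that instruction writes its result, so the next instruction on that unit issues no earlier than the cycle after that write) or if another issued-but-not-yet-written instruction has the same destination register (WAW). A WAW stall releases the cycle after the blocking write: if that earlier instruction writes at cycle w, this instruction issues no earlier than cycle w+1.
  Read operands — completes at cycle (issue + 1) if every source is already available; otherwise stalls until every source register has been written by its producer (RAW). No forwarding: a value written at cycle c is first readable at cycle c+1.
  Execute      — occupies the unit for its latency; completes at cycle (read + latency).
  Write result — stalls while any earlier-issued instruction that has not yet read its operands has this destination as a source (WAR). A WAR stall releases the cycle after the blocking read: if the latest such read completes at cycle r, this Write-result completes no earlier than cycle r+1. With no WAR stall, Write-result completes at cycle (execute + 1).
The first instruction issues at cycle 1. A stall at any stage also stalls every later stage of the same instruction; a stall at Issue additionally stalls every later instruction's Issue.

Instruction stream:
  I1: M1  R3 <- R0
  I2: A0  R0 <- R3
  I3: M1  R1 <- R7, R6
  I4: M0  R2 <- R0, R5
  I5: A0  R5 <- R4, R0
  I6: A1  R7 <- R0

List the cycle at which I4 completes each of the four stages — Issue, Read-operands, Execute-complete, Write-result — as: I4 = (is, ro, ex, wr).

I4 = (10, 12, 17, 18)

I1 -> (1, 2, 7, 8)
I2 -> (2, 9, 10, 11)  // RAW R3: wait I1 write@8
I3 -> (9, 10, 15, 16)  // struct: M1 busy until I1 writes@8
I4 -> (10, 12, 17, 18)  // RAW R0: wait I2 write@11
I5 -> (12, 13, 14, 15)  // struct: A0 busy until I2 writes@11
I6 -> (13, 14, 16, 17)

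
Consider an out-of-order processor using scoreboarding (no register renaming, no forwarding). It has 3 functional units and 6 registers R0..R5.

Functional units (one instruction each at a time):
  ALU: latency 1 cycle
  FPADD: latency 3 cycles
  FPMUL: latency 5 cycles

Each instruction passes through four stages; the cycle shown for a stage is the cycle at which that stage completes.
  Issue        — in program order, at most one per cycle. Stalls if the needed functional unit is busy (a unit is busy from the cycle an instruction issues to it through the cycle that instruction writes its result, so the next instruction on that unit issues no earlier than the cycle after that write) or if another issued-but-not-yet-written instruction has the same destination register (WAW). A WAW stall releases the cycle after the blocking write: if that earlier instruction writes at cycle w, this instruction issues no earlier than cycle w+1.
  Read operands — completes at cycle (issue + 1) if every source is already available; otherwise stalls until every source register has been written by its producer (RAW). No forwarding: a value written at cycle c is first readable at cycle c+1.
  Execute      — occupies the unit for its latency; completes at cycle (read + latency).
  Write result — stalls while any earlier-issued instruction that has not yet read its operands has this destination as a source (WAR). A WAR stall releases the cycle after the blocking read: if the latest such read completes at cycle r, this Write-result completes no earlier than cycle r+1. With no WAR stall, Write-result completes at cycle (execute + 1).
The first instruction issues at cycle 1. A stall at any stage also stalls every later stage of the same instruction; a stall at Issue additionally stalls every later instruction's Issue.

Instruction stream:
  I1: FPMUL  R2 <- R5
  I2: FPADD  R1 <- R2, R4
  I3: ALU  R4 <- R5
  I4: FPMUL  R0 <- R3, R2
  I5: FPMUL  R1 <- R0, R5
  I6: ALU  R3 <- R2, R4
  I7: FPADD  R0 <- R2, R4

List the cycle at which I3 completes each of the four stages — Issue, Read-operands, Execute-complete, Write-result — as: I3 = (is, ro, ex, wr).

I3 = (3, 4, 5, 10)

I1  is:1  ro:2  ex:7  wr:8
I2  is:2  ro:9  ex:12  wr:13  — RAW R2: wait I1 write@8
I3  is:3  ro:4  ex:5  wr:10  — WAR R4: wait I2 read@9
I4  is:9  ro:10  ex:15  wr:16  — struct: FPMUL busy until I1 writes@8
I5  is:17  ro:18  ex:23  wr:24  — struct: FPMUL busy until I4 writes@16
I6  is:18  ro:19  ex:20  wr:21
I7  is:19  ro:20  ex:23  wr:24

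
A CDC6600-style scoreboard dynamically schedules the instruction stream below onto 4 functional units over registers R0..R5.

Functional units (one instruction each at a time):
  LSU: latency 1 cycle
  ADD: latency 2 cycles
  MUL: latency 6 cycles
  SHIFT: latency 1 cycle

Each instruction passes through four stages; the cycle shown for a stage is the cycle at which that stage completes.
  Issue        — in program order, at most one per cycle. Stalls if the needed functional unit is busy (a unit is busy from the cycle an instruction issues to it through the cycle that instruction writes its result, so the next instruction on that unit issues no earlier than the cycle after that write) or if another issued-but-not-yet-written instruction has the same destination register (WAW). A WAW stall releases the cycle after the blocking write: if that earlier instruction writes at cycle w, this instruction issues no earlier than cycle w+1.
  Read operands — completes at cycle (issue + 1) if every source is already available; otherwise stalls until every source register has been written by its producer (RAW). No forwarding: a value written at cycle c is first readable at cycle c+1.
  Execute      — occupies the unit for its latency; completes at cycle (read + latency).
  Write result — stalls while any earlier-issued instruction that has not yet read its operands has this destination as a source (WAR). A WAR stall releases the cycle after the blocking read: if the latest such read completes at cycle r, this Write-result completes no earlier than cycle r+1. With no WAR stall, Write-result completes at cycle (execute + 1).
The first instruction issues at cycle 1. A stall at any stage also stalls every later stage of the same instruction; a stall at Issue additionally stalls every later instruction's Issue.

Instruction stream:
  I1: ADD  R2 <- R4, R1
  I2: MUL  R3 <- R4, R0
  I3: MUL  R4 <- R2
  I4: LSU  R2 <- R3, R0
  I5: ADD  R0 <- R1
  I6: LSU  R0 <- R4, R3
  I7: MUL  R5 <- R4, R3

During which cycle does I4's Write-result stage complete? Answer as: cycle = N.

cycle 1: issue I1 (ADD)
cycle 2: I1 read-ops · issue I2 (MUL)
cycle 3: I2 read-ops
cycle 4: I1 finished on ADD
cycle 5: I1→R2
cycle 9: I2 finished on MUL
cycle 10: I2→R3
cycle 11: issue I3 (MUL)
cycle 12: I3 read-ops · issue I4 (LSU)
cycle 13: I4 read-ops · issue I5 (ADD)
cycle 14: I4 finished on LSU · I5 read-ops
cycle 15: I4→R2
cycle 16: I5 finished on ADD
cycle 17: I5→R0
cycle 18: I3 finished on MUL · issue I6 (LSU)
cycle 19: I3→R4
cycle 20: I6 read-ops · issue I7 (MUL)
cycle 21: I6 finished on LSU · I7 read-ops
cycle 22: I6→R0
cycle 27: I7 finished on MUL
cycle 28: I7→R5

cycle = 15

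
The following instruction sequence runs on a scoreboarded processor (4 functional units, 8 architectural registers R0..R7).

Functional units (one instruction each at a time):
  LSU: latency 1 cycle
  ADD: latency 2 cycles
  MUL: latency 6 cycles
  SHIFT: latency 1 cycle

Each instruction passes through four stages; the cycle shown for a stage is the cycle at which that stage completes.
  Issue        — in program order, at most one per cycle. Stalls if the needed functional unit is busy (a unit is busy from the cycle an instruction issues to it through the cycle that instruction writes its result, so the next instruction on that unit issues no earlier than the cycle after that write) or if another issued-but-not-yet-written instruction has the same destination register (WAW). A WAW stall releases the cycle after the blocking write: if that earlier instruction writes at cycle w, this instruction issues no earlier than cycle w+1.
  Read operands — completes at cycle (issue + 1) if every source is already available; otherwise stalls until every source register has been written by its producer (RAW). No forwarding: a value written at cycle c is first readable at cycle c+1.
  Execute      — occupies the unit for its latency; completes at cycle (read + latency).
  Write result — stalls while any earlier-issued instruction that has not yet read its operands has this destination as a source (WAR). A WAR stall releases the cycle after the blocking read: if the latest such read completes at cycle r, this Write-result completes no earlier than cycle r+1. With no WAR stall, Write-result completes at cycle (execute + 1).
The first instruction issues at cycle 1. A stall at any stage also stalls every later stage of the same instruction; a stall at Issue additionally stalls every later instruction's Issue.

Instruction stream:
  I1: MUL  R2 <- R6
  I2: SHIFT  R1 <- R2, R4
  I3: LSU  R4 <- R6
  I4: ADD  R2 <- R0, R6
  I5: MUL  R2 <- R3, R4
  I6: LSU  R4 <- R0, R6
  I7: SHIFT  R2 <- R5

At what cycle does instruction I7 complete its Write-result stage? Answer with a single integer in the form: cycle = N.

cycle = 27

[I1] 1/2/8/9
[I2] 2/10/11/12  (RAW R2: wait I1 write@9)
[I3] 3/4/5/11  (WAR R4: wait I2 read@10)
[I4] 10/11/13/14  (WAW R2: wait I1 write@9)
[I5] 15/16/22/23  (WAW R2: wait I4 write@14)
[I6] 16/17/18/19
[I7] 24/25/26/27  (WAW R2: wait I5 write@23)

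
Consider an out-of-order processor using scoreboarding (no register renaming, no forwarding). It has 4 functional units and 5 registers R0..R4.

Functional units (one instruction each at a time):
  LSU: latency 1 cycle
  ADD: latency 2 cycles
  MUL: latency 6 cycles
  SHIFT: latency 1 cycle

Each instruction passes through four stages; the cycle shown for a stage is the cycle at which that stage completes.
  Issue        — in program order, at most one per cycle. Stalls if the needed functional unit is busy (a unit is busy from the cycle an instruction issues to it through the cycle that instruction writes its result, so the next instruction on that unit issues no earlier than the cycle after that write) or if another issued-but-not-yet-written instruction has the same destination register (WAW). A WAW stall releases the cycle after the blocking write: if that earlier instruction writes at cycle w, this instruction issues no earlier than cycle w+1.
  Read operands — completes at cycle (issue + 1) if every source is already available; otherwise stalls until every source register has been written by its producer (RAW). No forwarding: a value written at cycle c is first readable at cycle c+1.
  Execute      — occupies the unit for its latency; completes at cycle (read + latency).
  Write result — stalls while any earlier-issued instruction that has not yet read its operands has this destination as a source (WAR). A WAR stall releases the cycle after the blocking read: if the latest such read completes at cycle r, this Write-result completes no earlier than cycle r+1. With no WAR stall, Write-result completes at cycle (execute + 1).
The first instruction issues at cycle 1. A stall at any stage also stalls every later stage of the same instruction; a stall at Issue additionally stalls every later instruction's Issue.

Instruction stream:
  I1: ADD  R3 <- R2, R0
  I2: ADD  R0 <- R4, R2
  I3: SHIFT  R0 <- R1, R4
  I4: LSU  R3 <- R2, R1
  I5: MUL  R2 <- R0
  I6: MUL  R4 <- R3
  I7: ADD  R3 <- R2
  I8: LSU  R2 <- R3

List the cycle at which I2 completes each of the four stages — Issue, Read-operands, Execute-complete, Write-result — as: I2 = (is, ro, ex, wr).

t=1  I1 dispatched to ADD
t=2  I1 operands ready
t=4  I1 complete
t=5  R3←I1
t=6  I2 dispatched to ADD
t=7  I2 operands ready
t=9  I2 complete
t=10  R0←I2
t=11  I3 dispatched to SHIFT
t=12  I3 operands ready · I4 dispatched to LSU
t=13  I3 complete · I4 operands ready · I5 dispatched to MUL
t=14  R0←I3 · I4 complete
t=15  R3←I4 · I5 operands ready
t=21  I5 complete
t=22  R2←I5
t=23  I6 dispatched to MUL
t=24  I6 operands ready · I7 dispatched to ADD
t=25  I7 operands ready · I8 dispatched to LSU
t=27  I7 complete
t=28  R3←I7
t=29  I8 operands ready
t=30  I6 complete · I8 complete
t=31  R4←I6 · R2←I8

I2 = (6, 7, 9, 10)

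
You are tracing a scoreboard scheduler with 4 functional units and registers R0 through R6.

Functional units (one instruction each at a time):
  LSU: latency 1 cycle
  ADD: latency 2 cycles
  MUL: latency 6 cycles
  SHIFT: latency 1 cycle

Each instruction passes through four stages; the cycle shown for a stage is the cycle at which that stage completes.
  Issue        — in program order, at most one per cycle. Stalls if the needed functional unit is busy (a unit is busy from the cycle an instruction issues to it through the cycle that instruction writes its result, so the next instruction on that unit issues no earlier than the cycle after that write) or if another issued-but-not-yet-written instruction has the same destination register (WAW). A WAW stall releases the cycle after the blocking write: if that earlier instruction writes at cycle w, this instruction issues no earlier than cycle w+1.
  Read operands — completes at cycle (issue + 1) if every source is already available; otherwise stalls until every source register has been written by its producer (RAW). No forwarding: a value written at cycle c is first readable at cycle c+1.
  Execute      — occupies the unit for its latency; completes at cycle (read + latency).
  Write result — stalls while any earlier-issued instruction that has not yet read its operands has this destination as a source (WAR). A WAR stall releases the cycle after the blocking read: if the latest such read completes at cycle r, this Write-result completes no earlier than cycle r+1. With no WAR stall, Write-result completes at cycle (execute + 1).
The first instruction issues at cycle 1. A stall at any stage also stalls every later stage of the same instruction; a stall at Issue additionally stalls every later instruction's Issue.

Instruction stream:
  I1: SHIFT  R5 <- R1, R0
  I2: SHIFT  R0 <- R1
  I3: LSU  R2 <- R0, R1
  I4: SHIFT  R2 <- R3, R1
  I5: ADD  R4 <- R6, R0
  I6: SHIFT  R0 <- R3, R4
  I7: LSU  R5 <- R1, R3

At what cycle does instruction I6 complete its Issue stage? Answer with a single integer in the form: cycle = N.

cycle = 16

  I1 | 1 | 2 | 3 | 4
  I2 | 5 | 6 | 7 | 8   struct: SHIFT busy until I1 writes@4
  I3 | 6 | 9 | 10 | 11   RAW R0: wait I2 write@8
  I4 | 12 | 13 | 14 | 15   WAW R2: wait I3 write@11
  I5 | 13 | 14 | 16 | 17
  I6 | 16 | 18 | 19 | 20   struct: SHIFT busy until I4 writes@15 · RAW R4: wait I5 write@17
  I7 | 17 | 18 | 19 | 20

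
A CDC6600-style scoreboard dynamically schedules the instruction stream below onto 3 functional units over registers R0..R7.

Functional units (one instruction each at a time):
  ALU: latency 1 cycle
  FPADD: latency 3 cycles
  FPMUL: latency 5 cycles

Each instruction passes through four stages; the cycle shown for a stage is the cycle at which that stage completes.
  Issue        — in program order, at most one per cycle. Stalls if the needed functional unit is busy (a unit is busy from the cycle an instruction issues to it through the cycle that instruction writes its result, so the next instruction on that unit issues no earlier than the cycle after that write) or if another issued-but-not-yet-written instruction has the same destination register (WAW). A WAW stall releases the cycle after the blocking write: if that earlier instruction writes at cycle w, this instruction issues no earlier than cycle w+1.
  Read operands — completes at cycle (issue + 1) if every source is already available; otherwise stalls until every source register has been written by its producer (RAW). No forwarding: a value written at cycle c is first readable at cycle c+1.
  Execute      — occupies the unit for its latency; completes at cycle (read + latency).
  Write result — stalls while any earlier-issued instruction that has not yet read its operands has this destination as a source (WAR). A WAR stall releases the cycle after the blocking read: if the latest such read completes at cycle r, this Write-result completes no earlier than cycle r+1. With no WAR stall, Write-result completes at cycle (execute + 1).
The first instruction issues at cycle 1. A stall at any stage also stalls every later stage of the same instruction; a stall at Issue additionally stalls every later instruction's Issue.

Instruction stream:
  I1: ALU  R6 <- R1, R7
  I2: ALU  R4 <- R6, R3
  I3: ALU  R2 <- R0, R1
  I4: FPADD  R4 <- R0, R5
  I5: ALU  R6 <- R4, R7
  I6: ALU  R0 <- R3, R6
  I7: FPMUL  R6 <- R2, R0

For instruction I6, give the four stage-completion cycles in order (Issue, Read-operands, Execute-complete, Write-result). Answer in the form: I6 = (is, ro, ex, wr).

t=1  issue I1 (ALU)
t=2  I1 read-ops
t=3  I1 finished on ALU
t=4  I1→R6
t=5  issue I2 (ALU)
t=6  I2 read-ops
t=7  I2 finished on ALU
t=8  I2→R4
t=9  issue I3 (ALU)
t=10  I3 read-ops, issue I4 (FPADD)
t=11  I3 finished on ALU, I4 read-ops
t=12  I3→R2
t=13  issue I5 (ALU)
t=14  I4 finished on FPADD
t=15  I4→R4
t=16  I5 read-ops
t=17  I5 finished on ALU
t=18  I5→R6
t=19  issue I6 (ALU)
t=20  I6 read-ops, issue I7 (FPMUL)
t=21  I6 finished on ALU
t=22  I6→R0
t=23  I7 read-ops
t=28  I7 finished on FPMUL
t=29  I7→R6

I6 = (19, 20, 21, 22)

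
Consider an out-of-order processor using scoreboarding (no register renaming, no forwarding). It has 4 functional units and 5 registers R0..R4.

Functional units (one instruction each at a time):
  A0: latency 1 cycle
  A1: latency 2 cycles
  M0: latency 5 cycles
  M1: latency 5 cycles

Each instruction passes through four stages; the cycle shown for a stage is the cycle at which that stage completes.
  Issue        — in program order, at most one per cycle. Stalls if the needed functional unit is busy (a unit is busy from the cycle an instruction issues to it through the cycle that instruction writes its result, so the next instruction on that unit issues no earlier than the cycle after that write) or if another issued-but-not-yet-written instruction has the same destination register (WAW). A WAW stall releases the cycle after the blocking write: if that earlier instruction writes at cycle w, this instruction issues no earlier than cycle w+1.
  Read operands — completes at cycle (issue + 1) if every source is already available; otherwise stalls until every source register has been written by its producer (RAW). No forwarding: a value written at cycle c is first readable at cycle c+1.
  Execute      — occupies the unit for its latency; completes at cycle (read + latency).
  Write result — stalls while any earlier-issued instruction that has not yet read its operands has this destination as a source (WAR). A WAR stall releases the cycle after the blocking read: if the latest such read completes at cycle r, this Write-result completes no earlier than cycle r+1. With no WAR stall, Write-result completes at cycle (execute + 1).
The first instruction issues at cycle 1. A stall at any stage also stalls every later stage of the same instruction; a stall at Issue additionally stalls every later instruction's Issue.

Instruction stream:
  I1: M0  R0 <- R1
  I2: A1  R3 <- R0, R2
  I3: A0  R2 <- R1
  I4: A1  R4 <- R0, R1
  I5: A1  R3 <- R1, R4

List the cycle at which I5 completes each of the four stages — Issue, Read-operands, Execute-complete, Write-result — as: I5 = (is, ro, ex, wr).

I5 = (18, 19, 21, 22)

I1 -> (1, 2, 7, 8)
I2 -> (2, 9, 11, 12)  // RAW R0: wait I1 write@8
I3 -> (3, 4, 5, 10)  // WAR R2: wait I2 read@9
I4 -> (13, 14, 16, 17)  // struct: A1 busy until I2 writes@12
I5 -> (18, 19, 21, 22)  // struct: A1 busy until I4 writes@17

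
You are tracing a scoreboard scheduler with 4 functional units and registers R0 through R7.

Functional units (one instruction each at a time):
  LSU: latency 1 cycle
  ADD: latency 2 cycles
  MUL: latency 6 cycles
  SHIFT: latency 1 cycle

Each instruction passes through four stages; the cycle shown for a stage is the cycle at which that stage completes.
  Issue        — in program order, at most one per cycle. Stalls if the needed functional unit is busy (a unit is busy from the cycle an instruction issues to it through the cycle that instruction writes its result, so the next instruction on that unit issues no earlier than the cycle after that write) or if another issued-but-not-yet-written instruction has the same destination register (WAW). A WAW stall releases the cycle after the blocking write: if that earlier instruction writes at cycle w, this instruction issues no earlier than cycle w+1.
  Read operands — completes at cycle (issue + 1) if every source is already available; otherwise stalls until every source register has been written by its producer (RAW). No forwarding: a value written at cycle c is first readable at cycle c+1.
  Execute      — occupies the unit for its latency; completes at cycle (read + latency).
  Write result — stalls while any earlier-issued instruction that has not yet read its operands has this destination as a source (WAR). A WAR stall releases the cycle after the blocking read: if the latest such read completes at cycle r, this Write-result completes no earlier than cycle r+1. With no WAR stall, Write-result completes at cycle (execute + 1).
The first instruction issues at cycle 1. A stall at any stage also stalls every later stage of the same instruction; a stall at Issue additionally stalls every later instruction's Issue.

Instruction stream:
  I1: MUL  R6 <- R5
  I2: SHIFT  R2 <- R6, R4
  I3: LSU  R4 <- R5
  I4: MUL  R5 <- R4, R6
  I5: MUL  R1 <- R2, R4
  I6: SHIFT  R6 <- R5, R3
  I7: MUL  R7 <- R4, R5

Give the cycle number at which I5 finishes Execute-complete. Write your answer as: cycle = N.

cycle = 27

I1  is:1  ro:2  ex:8  wr:9
I2  is:2  ro:10  ex:11  wr:12  — RAW R6: wait I1 write@9
I3  is:3  ro:4  ex:5  wr:11  — WAR R4: wait I2 read@10
I4  is:10  ro:12  ex:18  wr:19  — struct: MUL busy until I1 writes@9, RAW R4: wait I3 write@11
I5  is:20  ro:21  ex:27  wr:28  — struct: MUL busy until I4 writes@19
I6  is:21  ro:22  ex:23  wr:24
I7  is:29  ro:30  ex:36  wr:37  — struct: MUL busy until I5 writes@28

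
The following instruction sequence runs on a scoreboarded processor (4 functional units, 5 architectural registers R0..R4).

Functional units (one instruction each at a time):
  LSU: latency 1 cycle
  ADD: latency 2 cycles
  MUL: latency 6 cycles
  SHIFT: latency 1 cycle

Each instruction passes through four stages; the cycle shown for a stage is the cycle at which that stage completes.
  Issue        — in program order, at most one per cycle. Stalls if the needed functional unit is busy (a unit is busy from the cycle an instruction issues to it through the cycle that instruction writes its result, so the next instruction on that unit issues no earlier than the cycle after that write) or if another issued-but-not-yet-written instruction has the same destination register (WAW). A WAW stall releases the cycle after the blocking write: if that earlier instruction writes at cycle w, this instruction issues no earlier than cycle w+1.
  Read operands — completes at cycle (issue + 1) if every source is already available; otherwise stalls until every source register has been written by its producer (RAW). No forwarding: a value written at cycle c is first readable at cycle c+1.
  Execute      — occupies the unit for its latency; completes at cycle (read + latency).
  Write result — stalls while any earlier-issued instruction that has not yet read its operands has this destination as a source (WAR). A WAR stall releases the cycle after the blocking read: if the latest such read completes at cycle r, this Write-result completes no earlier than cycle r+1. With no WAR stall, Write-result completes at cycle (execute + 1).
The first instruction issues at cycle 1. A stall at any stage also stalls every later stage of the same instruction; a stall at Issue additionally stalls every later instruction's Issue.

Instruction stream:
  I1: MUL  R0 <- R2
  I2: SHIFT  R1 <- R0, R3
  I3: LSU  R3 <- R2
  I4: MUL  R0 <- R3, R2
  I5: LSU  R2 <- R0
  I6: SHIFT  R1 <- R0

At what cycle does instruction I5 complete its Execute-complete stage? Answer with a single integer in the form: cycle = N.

cycle 1: I1 issues→MUL
cycle 2: I1 reads · I2 issues→SHIFT
cycle 3: I3 issues→LSU
cycle 4: I3 reads
cycle 5: I3 exec-done
cycle 8: I1 exec-done
cycle 9: I1 writes R0
cycle 10: I2 reads · I4 issues→MUL
cycle 11: I2 exec-done · I3 writes R3
cycle 12: I2 writes R1 · I4 reads · I5 issues→LSU
cycle 13: I6 issues→SHIFT
cycle 18: I4 exec-done
cycle 19: I4 writes R0
cycle 20: I5 reads · I6 reads
cycle 21: I5 exec-done · I6 exec-done
cycle 22: I5 writes R2 · I6 writes R1

cycle = 21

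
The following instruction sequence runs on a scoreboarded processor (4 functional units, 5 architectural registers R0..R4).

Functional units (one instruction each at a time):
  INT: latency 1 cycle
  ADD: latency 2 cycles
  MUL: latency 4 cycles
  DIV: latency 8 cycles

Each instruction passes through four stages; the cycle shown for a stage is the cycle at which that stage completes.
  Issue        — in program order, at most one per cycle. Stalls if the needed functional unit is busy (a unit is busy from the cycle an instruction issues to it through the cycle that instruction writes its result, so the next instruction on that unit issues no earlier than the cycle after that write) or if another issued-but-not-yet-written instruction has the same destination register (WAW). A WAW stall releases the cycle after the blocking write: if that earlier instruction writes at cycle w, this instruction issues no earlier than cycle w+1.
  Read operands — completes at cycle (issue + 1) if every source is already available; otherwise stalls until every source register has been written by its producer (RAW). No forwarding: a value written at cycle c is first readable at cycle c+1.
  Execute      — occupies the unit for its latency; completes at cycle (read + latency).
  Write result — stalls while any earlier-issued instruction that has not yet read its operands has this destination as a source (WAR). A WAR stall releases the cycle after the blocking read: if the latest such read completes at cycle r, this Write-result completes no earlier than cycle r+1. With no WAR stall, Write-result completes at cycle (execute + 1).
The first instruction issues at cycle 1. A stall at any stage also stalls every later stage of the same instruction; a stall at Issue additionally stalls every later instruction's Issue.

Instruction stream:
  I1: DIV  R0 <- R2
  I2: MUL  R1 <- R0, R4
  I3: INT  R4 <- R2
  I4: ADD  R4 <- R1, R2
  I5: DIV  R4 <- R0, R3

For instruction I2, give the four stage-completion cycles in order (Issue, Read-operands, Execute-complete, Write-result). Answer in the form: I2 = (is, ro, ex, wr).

I2 = (2, 12, 16, 17)

[1] I1 issues→DIV
[2] I1 reads · I2 issues→MUL
[3] I3 issues→INT
[4] I3 reads
[5] I3 exec-done
[10] I1 exec-done
[11] I1 writes R0
[12] I2 reads
[13] I3 writes R4
[14] I4 issues→ADD
[16] I2 exec-done
[17] I2 writes R1
[18] I4 reads
[20] I4 exec-done
[21] I4 writes R4
[22] I5 issues→DIV
[23] I5 reads
[31] I5 exec-done
[32] I5 writes R4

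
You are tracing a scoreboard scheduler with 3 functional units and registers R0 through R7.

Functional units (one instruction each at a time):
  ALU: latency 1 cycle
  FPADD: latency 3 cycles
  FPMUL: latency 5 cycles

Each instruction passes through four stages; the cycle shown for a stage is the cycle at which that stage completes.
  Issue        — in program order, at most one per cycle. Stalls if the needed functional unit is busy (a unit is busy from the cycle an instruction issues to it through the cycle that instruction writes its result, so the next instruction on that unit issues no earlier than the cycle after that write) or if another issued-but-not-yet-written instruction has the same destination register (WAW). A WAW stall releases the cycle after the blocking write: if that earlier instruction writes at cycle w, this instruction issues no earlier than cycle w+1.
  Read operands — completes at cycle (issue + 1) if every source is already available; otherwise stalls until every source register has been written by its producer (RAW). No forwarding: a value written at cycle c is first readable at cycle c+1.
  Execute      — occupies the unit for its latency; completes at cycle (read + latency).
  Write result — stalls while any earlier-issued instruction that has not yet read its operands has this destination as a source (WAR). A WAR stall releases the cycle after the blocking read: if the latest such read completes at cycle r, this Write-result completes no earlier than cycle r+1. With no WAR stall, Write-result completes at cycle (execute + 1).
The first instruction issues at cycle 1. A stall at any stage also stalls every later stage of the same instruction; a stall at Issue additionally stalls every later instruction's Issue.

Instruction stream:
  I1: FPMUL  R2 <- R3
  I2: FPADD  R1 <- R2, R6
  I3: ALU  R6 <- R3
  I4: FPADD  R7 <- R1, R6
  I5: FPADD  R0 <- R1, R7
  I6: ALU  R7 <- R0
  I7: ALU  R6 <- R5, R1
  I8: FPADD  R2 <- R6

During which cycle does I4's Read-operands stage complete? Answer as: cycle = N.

cycle = 15

[I1] 1/2/7/8
[I2] 2/9/12/13  (RAW R2: wait I1 write@8)
[I3] 3/4/5/10  (WAR R6: wait I2 read@9)
[I4] 14/15/18/19  (struct: FPADD busy until I2 writes@13)
[I5] 20/21/24/25  (struct: FPADD busy until I4 writes@19)
[I6] 21/26/27/28  (RAW R0: wait I5 write@25)
[I7] 29/30/31/32  (struct: ALU busy until I6 writes@28)
[I8] 30/33/36/37  (RAW R6: wait I7 write@32)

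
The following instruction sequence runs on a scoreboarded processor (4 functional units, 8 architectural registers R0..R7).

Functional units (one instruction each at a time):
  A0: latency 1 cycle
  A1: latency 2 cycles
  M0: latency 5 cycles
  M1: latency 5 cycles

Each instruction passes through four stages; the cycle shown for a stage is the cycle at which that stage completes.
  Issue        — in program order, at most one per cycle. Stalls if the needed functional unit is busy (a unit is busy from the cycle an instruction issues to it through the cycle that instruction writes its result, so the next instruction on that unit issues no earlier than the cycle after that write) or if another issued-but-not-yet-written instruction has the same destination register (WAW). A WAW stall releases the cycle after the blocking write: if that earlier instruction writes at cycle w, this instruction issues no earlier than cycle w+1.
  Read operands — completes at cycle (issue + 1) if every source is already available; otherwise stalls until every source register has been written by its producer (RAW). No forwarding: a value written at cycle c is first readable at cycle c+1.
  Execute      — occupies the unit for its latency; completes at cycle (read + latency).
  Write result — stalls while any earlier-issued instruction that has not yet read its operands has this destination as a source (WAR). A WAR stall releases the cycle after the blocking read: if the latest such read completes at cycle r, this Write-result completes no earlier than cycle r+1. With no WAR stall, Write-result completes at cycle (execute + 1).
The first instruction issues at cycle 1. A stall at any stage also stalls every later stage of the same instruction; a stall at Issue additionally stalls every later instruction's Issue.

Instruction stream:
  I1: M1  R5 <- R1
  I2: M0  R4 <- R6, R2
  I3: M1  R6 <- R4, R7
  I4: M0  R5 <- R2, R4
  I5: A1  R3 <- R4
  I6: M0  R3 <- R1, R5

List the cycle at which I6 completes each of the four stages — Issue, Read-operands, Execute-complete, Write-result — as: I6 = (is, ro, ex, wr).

t=1  I1 dispatched to M1
t=2  I1 operands ready | I2 dispatched to M0
t=3  I2 operands ready
t=7  I1 complete
t=8  R5←I1 | I2 complete
t=9  R4←I2 | I3 dispatched to M1
t=10  I3 operands ready | I4 dispatched to M0
t=11  I4 operands ready | I5 dispatched to A1
t=12  I5 operands ready
t=14  I5 complete
t=15  I3 complete | R3←I5
t=16  R6←I3 | I4 complete
t=17  R5←I4
t=18  I6 dispatched to M0
t=19  I6 operands ready
t=24  I6 complete
t=25  R3←I6

I6 = (18, 19, 24, 25)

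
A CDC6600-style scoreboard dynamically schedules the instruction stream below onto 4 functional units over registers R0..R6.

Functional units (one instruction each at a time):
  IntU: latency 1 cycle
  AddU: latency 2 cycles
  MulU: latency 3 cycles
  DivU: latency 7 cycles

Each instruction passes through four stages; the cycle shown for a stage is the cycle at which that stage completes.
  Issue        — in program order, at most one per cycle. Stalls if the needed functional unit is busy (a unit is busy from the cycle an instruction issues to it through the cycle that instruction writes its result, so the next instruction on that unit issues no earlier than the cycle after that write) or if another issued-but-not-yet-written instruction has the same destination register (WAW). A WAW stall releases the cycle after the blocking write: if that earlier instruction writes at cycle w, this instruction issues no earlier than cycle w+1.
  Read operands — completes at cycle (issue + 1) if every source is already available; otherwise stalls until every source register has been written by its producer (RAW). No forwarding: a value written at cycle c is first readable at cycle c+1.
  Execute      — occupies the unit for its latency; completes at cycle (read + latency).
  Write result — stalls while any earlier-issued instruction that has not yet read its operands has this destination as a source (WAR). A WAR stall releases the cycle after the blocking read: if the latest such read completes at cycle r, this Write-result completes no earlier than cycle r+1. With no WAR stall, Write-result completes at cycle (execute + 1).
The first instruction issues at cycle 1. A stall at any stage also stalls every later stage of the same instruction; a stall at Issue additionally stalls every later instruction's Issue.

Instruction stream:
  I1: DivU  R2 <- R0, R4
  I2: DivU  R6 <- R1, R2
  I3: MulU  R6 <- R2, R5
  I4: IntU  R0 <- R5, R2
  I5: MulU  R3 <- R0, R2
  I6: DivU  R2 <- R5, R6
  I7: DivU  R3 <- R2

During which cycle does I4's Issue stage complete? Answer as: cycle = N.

cycle = 22

I1: IS=1 RO=2 EX=9 WR=10
I2: IS=11 RO=12 EX=19 WR=20  [struct: DivU busy until I1 writes@10]
I3: IS=21 RO=22 EX=25 WR=26  [WAW R6: wait I2 write@20]
I4: IS=22 RO=23 EX=24 WR=25
I5: IS=27 RO=28 EX=31 WR=32  [struct: MulU busy until I3 writes@26]
I6: IS=28 RO=29 EX=36 WR=37
I7: IS=38 RO=39 EX=46 WR=47  [struct: DivU busy until I6 writes@37]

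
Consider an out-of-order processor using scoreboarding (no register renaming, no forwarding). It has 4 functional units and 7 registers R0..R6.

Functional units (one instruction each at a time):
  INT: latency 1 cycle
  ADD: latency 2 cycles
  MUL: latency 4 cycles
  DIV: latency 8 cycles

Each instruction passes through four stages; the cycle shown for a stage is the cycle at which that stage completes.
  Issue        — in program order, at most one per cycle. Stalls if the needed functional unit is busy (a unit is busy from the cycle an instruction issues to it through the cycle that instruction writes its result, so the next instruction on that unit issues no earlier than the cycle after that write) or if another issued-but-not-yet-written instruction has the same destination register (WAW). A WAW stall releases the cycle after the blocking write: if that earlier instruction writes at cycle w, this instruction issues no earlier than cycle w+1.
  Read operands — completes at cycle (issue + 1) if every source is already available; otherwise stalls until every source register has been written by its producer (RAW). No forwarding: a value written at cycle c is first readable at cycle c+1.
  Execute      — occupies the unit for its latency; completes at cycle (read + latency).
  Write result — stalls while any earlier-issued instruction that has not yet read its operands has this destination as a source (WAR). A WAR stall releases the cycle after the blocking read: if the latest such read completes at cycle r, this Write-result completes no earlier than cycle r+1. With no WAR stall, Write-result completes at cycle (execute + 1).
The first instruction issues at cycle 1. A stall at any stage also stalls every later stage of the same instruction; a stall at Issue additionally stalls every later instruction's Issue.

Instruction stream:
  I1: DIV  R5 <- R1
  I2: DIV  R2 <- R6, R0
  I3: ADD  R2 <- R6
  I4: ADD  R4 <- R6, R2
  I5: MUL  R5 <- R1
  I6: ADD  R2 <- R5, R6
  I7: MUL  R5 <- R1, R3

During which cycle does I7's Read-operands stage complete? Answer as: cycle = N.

[I1] 1/2/10/11
[I2] 12/13/21/22  (struct: DIV busy until I1 writes@11)
[I3] 23/24/26/27  (WAW R2: wait I2 write@22)
[I4] 28/29/31/32  (struct: ADD busy until I3 writes@27)
[I5] 29/30/34/35
[I6] 33/36/38/39  (struct: ADD busy until I4 writes@32; RAW R5: wait I5 write@35)
[I7] 36/37/41/42  (struct: MUL busy until I5 writes@35)

cycle = 37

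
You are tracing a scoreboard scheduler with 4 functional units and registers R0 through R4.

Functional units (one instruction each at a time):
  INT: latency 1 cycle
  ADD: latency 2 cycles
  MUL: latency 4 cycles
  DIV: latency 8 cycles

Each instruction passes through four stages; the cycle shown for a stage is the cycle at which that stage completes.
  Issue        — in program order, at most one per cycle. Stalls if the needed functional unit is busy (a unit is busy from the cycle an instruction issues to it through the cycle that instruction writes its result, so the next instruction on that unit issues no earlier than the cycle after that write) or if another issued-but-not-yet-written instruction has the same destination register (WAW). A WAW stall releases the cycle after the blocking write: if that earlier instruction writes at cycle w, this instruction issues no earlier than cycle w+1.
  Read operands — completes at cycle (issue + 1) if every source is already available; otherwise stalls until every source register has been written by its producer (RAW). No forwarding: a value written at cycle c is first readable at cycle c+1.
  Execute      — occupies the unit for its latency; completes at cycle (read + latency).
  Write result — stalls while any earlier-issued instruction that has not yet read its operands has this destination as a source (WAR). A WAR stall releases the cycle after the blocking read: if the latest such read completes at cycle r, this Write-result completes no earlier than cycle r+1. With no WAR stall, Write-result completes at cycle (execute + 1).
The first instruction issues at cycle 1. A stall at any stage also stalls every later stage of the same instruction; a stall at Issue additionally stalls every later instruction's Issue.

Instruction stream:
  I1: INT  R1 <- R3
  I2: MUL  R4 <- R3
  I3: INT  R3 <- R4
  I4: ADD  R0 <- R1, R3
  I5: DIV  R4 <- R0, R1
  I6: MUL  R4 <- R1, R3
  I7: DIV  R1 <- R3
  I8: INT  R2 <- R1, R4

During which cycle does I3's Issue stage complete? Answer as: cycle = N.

c1: issue I1 (INT)
c2: I1 read-ops; issue I2 (MUL)
c3: I1 finished on INT; I2 read-ops
c4: I1→R1
c5: issue I3 (INT)
c6: issue I4 (ADD)
c7: I2 finished on MUL
c8: I2→R4
c9: I3 read-ops; issue I5 (DIV)
c10: I3 finished on INT
c11: I3→R3
c12: I4 read-ops
c14: I4 finished on ADD
c15: I4→R0
c16: I5 read-ops
c24: I5 finished on DIV
c25: I5→R4
c26: issue I6 (MUL)
c27: I6 read-ops; issue I7 (DIV)
c28: I7 read-ops; issue I8 (INT)
c31: I6 finished on MUL
c32: I6→R4
c36: I7 finished on DIV
c37: I7→R1
c38: I8 read-ops
c39: I8 finished on INT
c40: I8→R2

cycle = 5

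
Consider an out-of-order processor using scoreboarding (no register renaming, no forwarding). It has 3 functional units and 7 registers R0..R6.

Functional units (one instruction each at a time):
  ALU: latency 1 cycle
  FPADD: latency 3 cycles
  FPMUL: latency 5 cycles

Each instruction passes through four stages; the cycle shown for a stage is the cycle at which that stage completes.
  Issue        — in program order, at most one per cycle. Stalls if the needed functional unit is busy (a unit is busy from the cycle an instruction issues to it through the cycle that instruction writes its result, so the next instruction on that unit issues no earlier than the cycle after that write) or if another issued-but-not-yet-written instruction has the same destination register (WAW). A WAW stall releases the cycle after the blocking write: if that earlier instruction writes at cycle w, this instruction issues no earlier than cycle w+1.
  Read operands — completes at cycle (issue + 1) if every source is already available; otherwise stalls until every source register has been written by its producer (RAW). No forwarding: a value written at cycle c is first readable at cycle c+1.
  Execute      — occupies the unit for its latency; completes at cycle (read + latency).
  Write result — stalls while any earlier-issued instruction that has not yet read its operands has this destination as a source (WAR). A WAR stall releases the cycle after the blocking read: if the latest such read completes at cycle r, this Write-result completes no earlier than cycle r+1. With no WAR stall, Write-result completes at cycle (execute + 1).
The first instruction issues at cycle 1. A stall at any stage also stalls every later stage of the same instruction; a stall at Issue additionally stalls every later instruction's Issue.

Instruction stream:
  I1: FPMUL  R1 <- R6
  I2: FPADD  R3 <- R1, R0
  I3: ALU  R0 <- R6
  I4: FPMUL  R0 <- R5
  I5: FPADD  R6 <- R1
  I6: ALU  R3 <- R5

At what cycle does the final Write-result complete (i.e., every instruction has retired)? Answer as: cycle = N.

cycle = 19

cycle 1: I1→FPMUL
cycle 2: I1 RO, I2→FPADD
cycle 3: I3→ALU
cycle 4: I3 RO
cycle 5: I3 EX
cycle 7: I1 EX
cycle 8: I1 WR R1
cycle 9: I2 RO
cycle 10: I3 WR R0
cycle 11: I4→FPMUL
cycle 12: I2 EX, I4 RO
cycle 13: I2 WR R3
cycle 14: I5→FPADD
cycle 15: I5 RO, I6→ALU
cycle 16: I6 RO
cycle 17: I4 EX, I6 EX
cycle 18: I4 WR R0, I5 EX, I6 WR R3
cycle 19: I5 WR R6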